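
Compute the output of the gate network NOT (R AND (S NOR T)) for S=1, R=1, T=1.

Substituting: NOT (1 AND (1 NOR 1))
= 1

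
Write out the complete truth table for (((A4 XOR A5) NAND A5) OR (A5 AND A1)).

A4 | A5 | A1 | Output
---------------------
0 | 0 | 0 | 1
0 | 0 | 1 | 1
0 | 1 | 0 | 0
0 | 1 | 1 | 1
1 | 0 | 0 | 1
1 | 0 | 1 | 1
1 | 1 | 0 | 1
1 | 1 | 1 | 1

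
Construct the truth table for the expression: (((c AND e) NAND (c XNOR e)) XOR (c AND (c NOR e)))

c | e | Output
--------------
0 | 0 | 1
0 | 1 | 1
1 | 0 | 1
1 | 1 | 0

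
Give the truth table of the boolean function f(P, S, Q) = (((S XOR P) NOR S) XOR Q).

P | S | Q | Output
------------------
0 | 0 | 0 | 1
0 | 0 | 1 | 0
0 | 1 | 0 | 0
0 | 1 | 1 | 1
1 | 0 | 0 | 0
1 | 0 | 1 | 1
1 | 1 | 0 | 0
1 | 1 | 1 | 1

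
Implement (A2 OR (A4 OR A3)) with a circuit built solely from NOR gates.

((A2 NOR ((A4 NOR A3) NOR (A4 NOR A3))) NOR (A2 NOR ((A4 NOR A3) NOR (A4 NOR A3))))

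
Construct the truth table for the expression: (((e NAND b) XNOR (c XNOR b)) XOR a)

a | c | e | b | Output
----------------------
0 | 0 | 0 | 0 | 1
0 | 0 | 0 | 1 | 0
0 | 0 | 1 | 0 | 1
0 | 0 | 1 | 1 | 1
0 | 1 | 0 | 0 | 0
0 | 1 | 0 | 1 | 1
0 | 1 | 1 | 0 | 0
0 | 1 | 1 | 1 | 0
1 | 0 | 0 | 0 | 0
1 | 0 | 0 | 1 | 1
1 | 0 | 1 | 0 | 0
1 | 0 | 1 | 1 | 0
1 | 1 | 0 | 0 | 1
1 | 1 | 0 | 1 | 0
1 | 1 | 1 | 0 | 1
1 | 1 | 1 | 1 | 1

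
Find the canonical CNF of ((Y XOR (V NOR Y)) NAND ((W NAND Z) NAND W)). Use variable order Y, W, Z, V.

(Y OR W OR Z OR V) AND (Y OR W OR NOT Z OR V) AND (Y OR NOT W OR NOT Z OR V) AND (NOT Y OR W OR Z OR V) AND (NOT Y OR W OR Z OR NOT V) AND (NOT Y OR W OR NOT Z OR V) AND (NOT Y OR W OR NOT Z OR NOT V) AND (NOT Y OR NOT W OR NOT Z OR V) AND (NOT Y OR NOT W OR NOT Z OR NOT V)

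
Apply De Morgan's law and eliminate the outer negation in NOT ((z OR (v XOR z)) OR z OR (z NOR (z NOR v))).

NOT (z OR (v XOR z)) AND NOT z AND NOT (z NOR (z NOR v))
De Morgan's: NOT(OR of terms) = AND of negations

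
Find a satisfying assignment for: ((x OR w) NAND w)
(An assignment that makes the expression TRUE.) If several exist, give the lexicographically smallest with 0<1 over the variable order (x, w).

x=0, w=0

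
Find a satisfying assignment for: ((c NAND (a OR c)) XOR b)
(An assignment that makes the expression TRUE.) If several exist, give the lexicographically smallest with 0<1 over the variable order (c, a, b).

c=0, a=0, b=0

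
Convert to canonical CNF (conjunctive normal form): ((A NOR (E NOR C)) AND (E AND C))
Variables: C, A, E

(C OR A OR E) AND (C OR A OR NOT E) AND (C OR NOT A OR E) AND (C OR NOT A OR NOT E) AND (NOT C OR A OR E) AND (NOT C OR NOT A OR E) AND (NOT C OR NOT A OR NOT E)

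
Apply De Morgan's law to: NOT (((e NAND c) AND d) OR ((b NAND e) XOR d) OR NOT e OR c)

NOT ((e NAND c) AND d) AND NOT ((b NAND e) XOR d) AND e AND NOT c
De Morgan's: NOT(OR of terms) = AND of negations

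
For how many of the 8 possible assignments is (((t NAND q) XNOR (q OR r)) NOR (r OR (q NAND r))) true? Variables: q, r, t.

No assignment satisfies the expression.
Count: 0 out of 8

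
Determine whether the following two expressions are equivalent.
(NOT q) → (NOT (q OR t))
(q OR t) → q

Yes, Contrapositive is always equivalent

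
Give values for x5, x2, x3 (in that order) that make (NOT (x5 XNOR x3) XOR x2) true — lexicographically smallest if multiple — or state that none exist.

x5=0, x2=0, x3=1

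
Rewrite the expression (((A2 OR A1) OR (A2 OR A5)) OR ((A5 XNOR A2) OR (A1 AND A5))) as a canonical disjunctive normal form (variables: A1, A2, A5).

(NOT A1 AND NOT A2 AND NOT A5) OR (NOT A1 AND NOT A2 AND A5) OR (NOT A1 AND A2 AND NOT A5) OR (NOT A1 AND A2 AND A5) OR (A1 AND NOT A2 AND NOT A5) OR (A1 AND NOT A2 AND A5) OR (A1 AND A2 AND NOT A5) OR (A1 AND A2 AND A5)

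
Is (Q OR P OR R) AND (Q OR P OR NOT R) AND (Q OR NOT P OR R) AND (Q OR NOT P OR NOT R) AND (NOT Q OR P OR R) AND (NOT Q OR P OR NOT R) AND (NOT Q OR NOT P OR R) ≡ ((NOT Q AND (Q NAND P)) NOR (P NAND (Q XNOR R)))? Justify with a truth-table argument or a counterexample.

Yes, they are equivalent — the two output columns agree on all 8 assignments:
Q | P | R | Expression 1 | Expression 2
---------------------------------------
0 | 0 | 0 | 0 | 0
0 | 0 | 1 | 0 | 0
0 | 1 | 0 | 0 | 0
0 | 1 | 1 | 0 | 0
1 | 0 | 0 | 0 | 0
1 | 0 | 1 | 0 | 0
1 | 1 | 0 | 0 | 0
1 | 1 | 1 | 1 | 1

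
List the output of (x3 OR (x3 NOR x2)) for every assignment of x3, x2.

x3 | x2 | Output
----------------
0 | 0 | 1
0 | 1 | 0
1 | 0 | 1
1 | 1 | 1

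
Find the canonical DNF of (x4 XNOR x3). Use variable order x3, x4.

(NOT x3 AND NOT x4) OR (x3 AND x4)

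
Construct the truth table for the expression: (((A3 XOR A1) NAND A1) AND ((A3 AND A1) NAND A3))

A3 | A1 | Output
----------------
0 | 0 | 1
0 | 1 | 0
1 | 0 | 1
1 | 1 | 0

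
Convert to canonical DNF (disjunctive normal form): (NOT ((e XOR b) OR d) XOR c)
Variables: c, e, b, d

(NOT c AND NOT e AND NOT b AND NOT d) OR (NOT c AND e AND b AND NOT d) OR (c AND NOT e AND NOT b AND d) OR (c AND NOT e AND b AND NOT d) OR (c AND NOT e AND b AND d) OR (c AND e AND NOT b AND NOT d) OR (c AND e AND NOT b AND d) OR (c AND e AND b AND d)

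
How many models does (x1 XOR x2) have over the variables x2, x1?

Satisfying assignments: (0,1), (1,0)
Count: 2 out of 4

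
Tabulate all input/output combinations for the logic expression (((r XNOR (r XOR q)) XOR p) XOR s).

q | p | r | s | Output
----------------------
0 | 0 | 0 | 0 | 1
0 | 0 | 0 | 1 | 0
0 | 0 | 1 | 0 | 1
0 | 0 | 1 | 1 | 0
0 | 1 | 0 | 0 | 0
0 | 1 | 0 | 1 | 1
0 | 1 | 1 | 0 | 0
0 | 1 | 1 | 1 | 1
1 | 0 | 0 | 0 | 0
1 | 0 | 0 | 1 | 1
1 | 0 | 1 | 0 | 0
1 | 0 | 1 | 1 | 1
1 | 1 | 0 | 0 | 1
1 | 1 | 0 | 1 | 0
1 | 1 | 1 | 0 | 1
1 | 1 | 1 | 1 | 0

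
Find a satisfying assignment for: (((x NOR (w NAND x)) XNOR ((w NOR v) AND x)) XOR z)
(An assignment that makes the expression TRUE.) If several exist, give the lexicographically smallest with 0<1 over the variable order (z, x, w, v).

z=0, x=0, w=0, v=0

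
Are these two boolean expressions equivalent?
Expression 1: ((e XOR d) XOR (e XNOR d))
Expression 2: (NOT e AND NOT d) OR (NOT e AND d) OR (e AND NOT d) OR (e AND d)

Yes, they are equivalent — the two output columns agree on all 4 assignments:
e | d | Expression 1 | Expression 2
-----------------------------------
0 | 0 | 1 | 1
0 | 1 | 1 | 1
1 | 0 | 1 | 1
1 | 1 | 1 | 1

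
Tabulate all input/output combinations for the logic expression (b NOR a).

b | a | Output
--------------
0 | 0 | 1
0 | 1 | 0
1 | 0 | 0
1 | 1 | 0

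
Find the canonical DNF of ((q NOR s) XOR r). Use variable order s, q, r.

(NOT s AND NOT q AND NOT r) OR (NOT s AND q AND r) OR (s AND NOT q AND r) OR (s AND q AND r)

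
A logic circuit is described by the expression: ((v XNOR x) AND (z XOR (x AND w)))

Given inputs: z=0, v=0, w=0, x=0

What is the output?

Substituting: ((0 XNOR 0) AND (0 XOR (0 AND 0)))
= 0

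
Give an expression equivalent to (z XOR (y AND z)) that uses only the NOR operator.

((((z NOR ((y NOR y) NOR (z NOR z))) NOR (z NOR ((y NOR y) NOR (z NOR z)))) NOR ((z NOR ((y NOR y) NOR (z NOR z))) NOR (z NOR ((y NOR y) NOR (z NOR z))))) NOR ((((z NOR z) NOR (((y NOR y) NOR (z NOR z)) NOR ((y NOR y) NOR (z NOR z)))) NOR ((z NOR z) NOR (((y NOR y) NOR (z NOR z)) NOR ((y NOR y) NOR (z NOR z))))) NOR (((z NOR z) NOR (((y NOR y) NOR (z NOR z)) NOR ((y NOR y) NOR (z NOR z)))) NOR ((z NOR z) NOR (((y NOR y) NOR (z NOR z)) NOR ((y NOR y) NOR (z NOR z)))))))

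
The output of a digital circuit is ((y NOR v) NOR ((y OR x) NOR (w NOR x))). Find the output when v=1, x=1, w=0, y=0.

Substituting: ((0 NOR 1) NOR ((0 OR 1) NOR (0 NOR 1)))
= 1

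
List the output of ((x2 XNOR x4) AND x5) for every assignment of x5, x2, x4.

x5 | x2 | x4 | Output
---------------------
0 | 0 | 0 | 0
0 | 0 | 1 | 0
0 | 1 | 0 | 0
0 | 1 | 1 | 0
1 | 0 | 0 | 1
1 | 0 | 1 | 0
1 | 1 | 0 | 0
1 | 1 | 1 | 1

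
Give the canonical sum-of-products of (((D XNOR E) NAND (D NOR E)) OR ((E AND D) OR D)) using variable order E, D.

Σm(1, 2, 3) = (NOT E AND D) OR (E AND NOT D) OR (E AND D)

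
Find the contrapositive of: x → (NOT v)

Contrapositive: v → NOT x
Note: A statement and its contrapositive are logically equivalent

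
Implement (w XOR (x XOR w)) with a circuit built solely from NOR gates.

((((w NOR ((((x NOR w) NOR (x NOR w)) NOR ((x NOR w) NOR (x NOR w))) NOR ((((x NOR x) NOR (w NOR w)) NOR ((x NOR x) NOR (w NOR w))) NOR (((x NOR x) NOR (w NOR w)) NOR ((x NOR x) NOR (w NOR w)))))) NOR (w NOR ((((x NOR w) NOR (x NOR w)) NOR ((x NOR w) NOR (x NOR w))) NOR ((((x NOR x) NOR (w NOR w)) NOR ((x NOR x) NOR (w NOR w))) NOR (((x NOR x) NOR (w NOR w)) NOR ((x NOR x) NOR (w NOR w))))))) NOR ((w NOR ((((x NOR w) NOR (x NOR w)) NOR ((x NOR w) NOR (x NOR w))) NOR ((((x NOR x) NOR (w NOR w)) NOR ((x NOR x) NOR (w NOR w))) NOR (((x NOR x) NOR (w NOR w)) NOR ((x NOR x) NOR (w NOR w)))))) NOR (w NOR ((((x NOR w) NOR (x NOR w)) NOR ((x NOR w) NOR (x NOR w))) NOR ((((x NOR x) NOR (w NOR w)) NOR ((x NOR x) NOR (w NOR w))) NOR (((x NOR x) NOR (w NOR w)) NOR ((x NOR x) NOR (w NOR w)))))))) NOR ((((w NOR w) NOR (((((x NOR w) NOR (x NOR w)) NOR ((x NOR w) NOR (x NOR w))) NOR ((((x NOR x) NOR (w NOR w)) NOR ((x NOR x) NOR (w NOR w))) NOR (((x NOR x) NOR (w NOR w)) NOR ((x NOR x) NOR (w NOR w))))) NOR ((((x NOR w) NOR (x NOR w)) NOR ((x NOR w) NOR (x NOR w))) NOR ((((x NOR x) NOR (w NOR w)) NOR ((x NOR x) NOR (w NOR w))) NOR (((x NOR x) NOR (w NOR w)) NOR ((x NOR x) NOR (w NOR w))))))) NOR ((w NOR w) NOR (((((x NOR w) NOR (x NOR w)) NOR ((x NOR w) NOR (x NOR w))) NOR ((((x NOR x) NOR (w NOR w)) NOR ((x NOR x) NOR (w NOR w))) NOR (((x NOR x) NOR (w NOR w)) NOR ((x NOR x) NOR (w NOR w))))) NOR ((((x NOR w) NOR (x NOR w)) NOR ((x NOR w) NOR (x NOR w))) NOR ((((x NOR x) NOR (w NOR w)) NOR ((x NOR x) NOR (w NOR w))) NOR (((x NOR x) NOR (w NOR w)) NOR ((x NOR x) NOR (w NOR w)))))))) NOR (((w NOR w) NOR (((((x NOR w) NOR (x NOR w)) NOR ((x NOR w) NOR (x NOR w))) NOR ((((x NOR x) NOR (w NOR w)) NOR ((x NOR x) NOR (w NOR w))) NOR (((x NOR x) NOR (w NOR w)) NOR ((x NOR x) NOR (w NOR w))))) NOR ((((x NOR w) NOR (x NOR w)) NOR ((x NOR w) NOR (x NOR w))) NOR ((((x NOR x) NOR (w NOR w)) NOR ((x NOR x) NOR (w NOR w))) NOR (((x NOR x) NOR (w NOR w)) NOR ((x NOR x) NOR (w NOR w))))))) NOR ((w NOR w) NOR (((((x NOR w) NOR (x NOR w)) NOR ((x NOR w) NOR (x NOR w))) NOR ((((x NOR x) NOR (w NOR w)) NOR ((x NOR x) NOR (w NOR w))) NOR (((x NOR x) NOR (w NOR w)) NOR ((x NOR x) NOR (w NOR w))))) NOR ((((x NOR w) NOR (x NOR w)) NOR ((x NOR w) NOR (x NOR w))) NOR ((((x NOR x) NOR (w NOR w)) NOR ((x NOR x) NOR (w NOR w))) NOR (((x NOR x) NOR (w NOR w)) NOR ((x NOR x) NOR (w NOR w))))))))))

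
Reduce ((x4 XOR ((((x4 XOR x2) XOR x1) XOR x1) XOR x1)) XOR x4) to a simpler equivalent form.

By XOR self-cancellation ((E XOR v) XOR v = E) then XOR self-cancellation ((E XOR v) XOR v = E):
= ((x4 XOR x2) XOR x1)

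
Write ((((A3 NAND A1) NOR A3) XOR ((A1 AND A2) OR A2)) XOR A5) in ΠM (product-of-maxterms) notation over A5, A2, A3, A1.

ΠM(0, 1, 2, 3, 12, 13, 14, 15) = (A5 OR A2 OR A3 OR A1) AND (A5 OR A2 OR A3 OR NOT A1) AND (A5 OR A2 OR NOT A3 OR A1) AND (A5 OR A2 OR NOT A3 OR NOT A1) AND (NOT A5 OR NOT A2 OR A3 OR A1) AND (NOT A5 OR NOT A2 OR A3 OR NOT A1) AND (NOT A5 OR NOT A2 OR NOT A3 OR A1) AND (NOT A5 OR NOT A2 OR NOT A3 OR NOT A1)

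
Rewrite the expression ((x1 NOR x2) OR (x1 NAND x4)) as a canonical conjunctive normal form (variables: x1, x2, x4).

(NOT x1 OR x2 OR NOT x4) AND (NOT x1 OR NOT x2 OR NOT x4)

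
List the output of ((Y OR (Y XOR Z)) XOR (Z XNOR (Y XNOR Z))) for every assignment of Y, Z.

Y | Z | Output
--------------
0 | 0 | 0
0 | 1 | 1
1 | 0 | 0
1 | 1 | 0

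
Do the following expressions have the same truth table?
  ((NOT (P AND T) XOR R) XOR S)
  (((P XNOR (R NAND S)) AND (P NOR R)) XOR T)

No. Counterexample: with R=0, T=0, P=0, S=0, Expression 1 = 1 but Expression 2 = 0.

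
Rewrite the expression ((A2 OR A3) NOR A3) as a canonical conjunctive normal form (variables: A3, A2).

(A3 OR NOT A2) AND (NOT A3 OR A2) AND (NOT A3 OR NOT A2)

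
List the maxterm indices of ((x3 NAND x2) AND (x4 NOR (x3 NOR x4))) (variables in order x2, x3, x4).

ΠM(0, 1, 3, 4, 5, 6, 7) = (x2 OR x3 OR x4) AND (x2 OR x3 OR NOT x4) AND (x2 OR NOT x3 OR NOT x4) AND (NOT x2 OR x3 OR x4) AND (NOT x2 OR x3 OR NOT x4) AND (NOT x2 OR NOT x3 OR x4) AND (NOT x2 OR NOT x3 OR NOT x4)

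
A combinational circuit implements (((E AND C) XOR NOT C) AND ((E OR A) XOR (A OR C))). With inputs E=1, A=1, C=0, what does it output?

Substituting: (((1 AND 0) XOR NOT 0) AND ((1 OR 1) XOR (1 OR 0)))
= 0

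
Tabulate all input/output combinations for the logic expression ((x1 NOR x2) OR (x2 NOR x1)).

x1 | x2 | Output
----------------
0 | 0 | 1
0 | 1 | 0
1 | 0 | 0
1 | 1 | 0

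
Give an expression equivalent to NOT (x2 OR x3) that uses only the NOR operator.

(((x2 NOR x3) NOR (x2 NOR x3)) NOR ((x2 NOR x3) NOR (x2 NOR x3)))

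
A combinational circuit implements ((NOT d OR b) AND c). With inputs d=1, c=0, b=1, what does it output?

Substituting: ((NOT 1 OR 1) AND 0)
= 0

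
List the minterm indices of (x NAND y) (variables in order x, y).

Σm(0, 1, 2) = (NOT x AND NOT y) OR (NOT x AND y) OR (x AND NOT y)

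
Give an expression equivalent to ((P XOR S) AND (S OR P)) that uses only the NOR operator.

((((((P NOR S) NOR (P NOR S)) NOR ((P NOR S) NOR (P NOR S))) NOR ((((P NOR P) NOR (S NOR S)) NOR ((P NOR P) NOR (S NOR S))) NOR (((P NOR P) NOR (S NOR S)) NOR ((P NOR P) NOR (S NOR S))))) NOR ((((P NOR S) NOR (P NOR S)) NOR ((P NOR S) NOR (P NOR S))) NOR ((((P NOR P) NOR (S NOR S)) NOR ((P NOR P) NOR (S NOR S))) NOR (((P NOR P) NOR (S NOR S)) NOR ((P NOR P) NOR (S NOR S)))))) NOR (((S NOR P) NOR (S NOR P)) NOR ((S NOR P) NOR (S NOR P))))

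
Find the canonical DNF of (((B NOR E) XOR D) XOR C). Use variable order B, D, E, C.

(NOT B AND NOT D AND NOT E AND NOT C) OR (NOT B AND NOT D AND E AND C) OR (NOT B AND D AND NOT E AND C) OR (NOT B AND D AND E AND NOT C) OR (B AND NOT D AND NOT E AND C) OR (B AND NOT D AND E AND C) OR (B AND D AND NOT E AND NOT C) OR (B AND D AND E AND NOT C)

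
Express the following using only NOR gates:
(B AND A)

((B NOR B) NOR (A NOR A))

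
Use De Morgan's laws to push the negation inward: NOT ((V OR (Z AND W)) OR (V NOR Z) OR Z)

NOT (V OR (Z AND W)) AND NOT (V NOR Z) AND NOT Z
De Morgan's: NOT(OR of terms) = AND of negations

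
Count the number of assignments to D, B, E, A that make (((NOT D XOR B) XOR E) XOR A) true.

Satisfying assignments: (0,0,0,0), (0,0,1,1), (0,1,0,1), (0,1,1,0), (1,0,0,1), (1,0,1,0), (1,1,0,0), (1,1,1,1)
Count: 8 out of 16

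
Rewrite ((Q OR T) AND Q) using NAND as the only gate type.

((((Q NAND Q) NAND (T NAND T)) NAND Q) NAND (((Q NAND Q) NAND (T NAND T)) NAND Q))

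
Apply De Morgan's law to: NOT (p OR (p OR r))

NOT p AND NOT (p OR r)
De Morgan's: NOT(OR of terms) = AND of negations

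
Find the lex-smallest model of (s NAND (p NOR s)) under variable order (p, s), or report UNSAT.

p=0, s=0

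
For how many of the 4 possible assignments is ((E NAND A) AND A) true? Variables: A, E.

Satisfying assignments: (1,0)
Count: 1 out of 4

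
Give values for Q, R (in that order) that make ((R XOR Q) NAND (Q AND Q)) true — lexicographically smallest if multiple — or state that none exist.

Q=0, R=0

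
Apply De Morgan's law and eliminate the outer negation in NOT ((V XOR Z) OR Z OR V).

NOT (V XOR Z) AND NOT Z AND NOT V
De Morgan's: NOT(OR of terms) = AND of negations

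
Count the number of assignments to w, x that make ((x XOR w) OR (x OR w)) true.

Satisfying assignments: (0,1), (1,0), (1,1)
Count: 3 out of 4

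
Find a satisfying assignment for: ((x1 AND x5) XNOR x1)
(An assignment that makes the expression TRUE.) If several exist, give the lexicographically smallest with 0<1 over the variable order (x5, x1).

x5=0, x1=0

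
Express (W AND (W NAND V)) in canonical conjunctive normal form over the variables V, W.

(V OR W) AND (NOT V OR W) AND (NOT V OR NOT W)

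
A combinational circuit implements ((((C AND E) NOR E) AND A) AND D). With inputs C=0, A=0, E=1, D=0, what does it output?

Substituting: ((((0 AND 1) NOR 1) AND 0) AND 0)
= 0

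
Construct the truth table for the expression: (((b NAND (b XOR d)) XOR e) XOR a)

d | e | a | b | Output
----------------------
0 | 0 | 0 | 0 | 1
0 | 0 | 0 | 1 | 0
0 | 0 | 1 | 0 | 0
0 | 0 | 1 | 1 | 1
0 | 1 | 0 | 0 | 0
0 | 1 | 0 | 1 | 1
0 | 1 | 1 | 0 | 1
0 | 1 | 1 | 1 | 0
1 | 0 | 0 | 0 | 1
1 | 0 | 0 | 1 | 1
1 | 0 | 1 | 0 | 0
1 | 0 | 1 | 1 | 0
1 | 1 | 0 | 0 | 0
1 | 1 | 0 | 1 | 0
1 | 1 | 1 | 0 | 1
1 | 1 | 1 | 1 | 1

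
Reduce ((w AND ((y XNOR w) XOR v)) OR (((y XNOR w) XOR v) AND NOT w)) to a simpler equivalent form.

By distribution ((E AND v) OR (E AND NOT v) = E):
= ((y XNOR w) XOR v)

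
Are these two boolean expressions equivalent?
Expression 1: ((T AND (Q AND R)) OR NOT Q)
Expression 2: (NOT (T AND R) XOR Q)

No. Counterexample: with Q=0, R=1, T=1, Expression 1 = 1 but Expression 2 = 0.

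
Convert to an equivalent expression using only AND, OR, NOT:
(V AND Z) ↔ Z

((V AND Z) AND Z) OR (NOT (V AND Z) AND NOT Z)
(Biconditional = both true or both false)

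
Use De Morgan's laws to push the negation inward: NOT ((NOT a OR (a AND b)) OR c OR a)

NOT (NOT a OR (a AND b)) AND NOT c AND NOT a
De Morgan's: NOT(OR of terms) = AND of negations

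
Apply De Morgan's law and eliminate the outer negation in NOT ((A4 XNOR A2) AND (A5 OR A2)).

NOT (A4 XNOR A2) OR NOT (A5 OR A2)
De Morgan's: NOT(AND of terms) = OR of negations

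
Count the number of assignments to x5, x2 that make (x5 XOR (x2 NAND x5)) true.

Satisfying assignments: (0,0), (0,1), (1,1)
Count: 3 out of 4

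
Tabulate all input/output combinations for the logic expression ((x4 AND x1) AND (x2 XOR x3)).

x4 | x2 | x3 | x1 | Output
--------------------------
0 | 0 | 0 | 0 | 0
0 | 0 | 0 | 1 | 0
0 | 0 | 1 | 0 | 0
0 | 0 | 1 | 1 | 0
0 | 1 | 0 | 0 | 0
0 | 1 | 0 | 1 | 0
0 | 1 | 1 | 0 | 0
0 | 1 | 1 | 1 | 0
1 | 0 | 0 | 0 | 0
1 | 0 | 0 | 1 | 0
1 | 0 | 1 | 0 | 0
1 | 0 | 1 | 1 | 1
1 | 1 | 0 | 0 | 0
1 | 1 | 0 | 1 | 1
1 | 1 | 1 | 0 | 0
1 | 1 | 1 | 1 | 0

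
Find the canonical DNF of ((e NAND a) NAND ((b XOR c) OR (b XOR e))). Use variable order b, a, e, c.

(NOT b AND NOT a AND NOT e AND NOT c) OR (NOT b AND a AND NOT e AND NOT c) OR (NOT b AND a AND e AND NOT c) OR (NOT b AND a AND e AND c) OR (b AND NOT a AND e AND c) OR (b AND a AND e AND NOT c) OR (b AND a AND e AND c)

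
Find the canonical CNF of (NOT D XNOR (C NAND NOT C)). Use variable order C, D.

(C OR NOT D) AND (NOT C OR NOT D)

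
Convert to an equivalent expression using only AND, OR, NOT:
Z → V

NOT Z OR V
(Implication elimination: A → B = NOT A OR B)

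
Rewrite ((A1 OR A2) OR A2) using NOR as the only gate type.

((((A1 NOR A2) NOR (A1 NOR A2)) NOR A2) NOR (((A1 NOR A2) NOR (A1 NOR A2)) NOR A2))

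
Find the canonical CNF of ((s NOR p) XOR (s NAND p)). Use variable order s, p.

(s OR p) AND (NOT s OR NOT p)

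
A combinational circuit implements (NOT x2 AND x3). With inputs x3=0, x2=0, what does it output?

Substituting: (NOT 0 AND 0)
= 0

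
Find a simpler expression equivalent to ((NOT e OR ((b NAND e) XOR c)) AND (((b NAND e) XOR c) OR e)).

By distribution ((E OR v) AND (E OR NOT v) = E):
= ((b NAND e) XOR c)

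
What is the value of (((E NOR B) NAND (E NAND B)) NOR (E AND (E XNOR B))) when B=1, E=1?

Substituting: (((1 NOR 1) NAND (1 NAND 1)) NOR (1 AND (1 XNOR 1)))
= 0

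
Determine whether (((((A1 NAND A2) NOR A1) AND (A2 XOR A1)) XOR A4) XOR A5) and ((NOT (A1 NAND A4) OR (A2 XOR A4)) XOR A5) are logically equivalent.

No. Counterexample: with A2=1, A4=0, A5=0, A1=0, Expression 1 = 0 but Expression 2 = 1.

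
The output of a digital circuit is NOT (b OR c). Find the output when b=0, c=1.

Substituting: NOT (0 OR 1)
= 0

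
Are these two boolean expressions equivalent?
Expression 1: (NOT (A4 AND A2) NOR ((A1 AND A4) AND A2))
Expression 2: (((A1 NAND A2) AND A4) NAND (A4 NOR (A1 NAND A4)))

No. Counterexample: with A4=0, A1=0, A2=0, Expression 1 = 0 but Expression 2 = 1.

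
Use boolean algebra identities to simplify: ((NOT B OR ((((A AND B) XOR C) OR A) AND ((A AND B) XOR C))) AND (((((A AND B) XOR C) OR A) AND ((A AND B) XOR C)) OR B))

By distribution ((E OR v) AND (E OR NOT v) = E) then absorption (E AND (E OR v) = E):
= ((A AND B) XOR C)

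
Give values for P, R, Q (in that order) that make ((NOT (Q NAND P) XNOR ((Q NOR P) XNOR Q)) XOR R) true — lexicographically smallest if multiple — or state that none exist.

P=0, R=0, Q=0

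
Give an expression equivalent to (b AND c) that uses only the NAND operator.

((b NAND c) NAND (b NAND c))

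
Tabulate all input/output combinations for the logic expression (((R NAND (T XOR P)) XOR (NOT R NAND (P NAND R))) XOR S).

S | T | P | R | Output
----------------------
0 | 0 | 0 | 0 | 1
0 | 0 | 0 | 1 | 0
0 | 0 | 1 | 0 | 1
0 | 0 | 1 | 1 | 1
0 | 1 | 0 | 0 | 1
0 | 1 | 0 | 1 | 1
0 | 1 | 1 | 0 | 1
0 | 1 | 1 | 1 | 0
1 | 0 | 0 | 0 | 0
1 | 0 | 0 | 1 | 1
1 | 0 | 1 | 0 | 0
1 | 0 | 1 | 1 | 0
1 | 1 | 0 | 0 | 0
1 | 1 | 0 | 1 | 0
1 | 1 | 1 | 0 | 0
1 | 1 | 1 | 1 | 1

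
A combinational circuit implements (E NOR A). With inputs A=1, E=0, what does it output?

Substituting: (0 NOR 1)
= 0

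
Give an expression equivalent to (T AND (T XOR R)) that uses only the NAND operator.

((T NAND ((T NAND (T NAND R)) NAND (R NAND (T NAND R)))) NAND (T NAND ((T NAND (T NAND R)) NAND (R NAND (T NAND R)))))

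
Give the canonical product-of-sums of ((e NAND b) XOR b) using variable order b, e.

ΠM(2) = (NOT b OR e)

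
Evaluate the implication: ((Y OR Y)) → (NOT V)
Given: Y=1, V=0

Antecedent ((Y OR Y)) = 1; consequent (NOT V) = 1.
1 → 1 = 1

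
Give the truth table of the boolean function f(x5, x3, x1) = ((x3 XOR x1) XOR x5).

x5 | x3 | x1 | Output
---------------------
0 | 0 | 0 | 0
0 | 0 | 1 | 1
0 | 1 | 0 | 1
0 | 1 | 1 | 0
1 | 0 | 0 | 1
1 | 0 | 1 | 0
1 | 1 | 0 | 0
1 | 1 | 1 | 1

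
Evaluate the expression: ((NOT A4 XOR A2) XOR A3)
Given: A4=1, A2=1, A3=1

Substituting: ((NOT 1 XOR 1) XOR 1)
= 0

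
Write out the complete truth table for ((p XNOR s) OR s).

p | s | Output
--------------
0 | 0 | 1
0 | 1 | 1
1 | 0 | 0
1 | 1 | 1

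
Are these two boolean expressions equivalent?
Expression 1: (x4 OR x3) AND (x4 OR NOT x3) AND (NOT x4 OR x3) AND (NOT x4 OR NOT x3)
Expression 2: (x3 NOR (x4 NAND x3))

Yes, they are equivalent — the two output columns agree on all 4 assignments:
x4 | x3 | Expression 1 | Expression 2
-------------------------------------
0 | 0 | 0 | 0
0 | 1 | 0 | 0
1 | 0 | 0 | 0
1 | 1 | 0 | 0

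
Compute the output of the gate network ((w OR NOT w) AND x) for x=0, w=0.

Substituting: ((0 OR NOT 0) AND 0)
= 0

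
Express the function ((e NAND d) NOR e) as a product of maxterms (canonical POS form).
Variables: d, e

ΠM(0, 1, 2, 3) = (d OR e) AND (d OR NOT e) AND (NOT d OR e) AND (NOT d OR NOT e)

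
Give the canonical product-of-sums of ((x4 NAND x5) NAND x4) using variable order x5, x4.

ΠM(1) = (x5 OR NOT x4)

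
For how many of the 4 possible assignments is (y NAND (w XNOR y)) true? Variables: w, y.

Satisfying assignments: (0,0), (0,1), (1,0)
Count: 3 out of 4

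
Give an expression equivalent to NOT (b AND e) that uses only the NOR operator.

(((b NOR b) NOR (e NOR e)) NOR ((b NOR b) NOR (e NOR e)))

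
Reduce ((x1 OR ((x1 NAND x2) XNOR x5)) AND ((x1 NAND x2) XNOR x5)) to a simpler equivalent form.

By absorption (E AND (E OR v) = E):
= ((x1 NAND x2) XNOR x5)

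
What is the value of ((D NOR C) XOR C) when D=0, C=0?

Substituting: ((0 NOR 0) XOR 0)
= 1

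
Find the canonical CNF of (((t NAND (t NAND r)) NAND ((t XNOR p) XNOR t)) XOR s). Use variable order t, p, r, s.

(t OR p OR r OR NOT s) AND (t OR p OR NOT r OR NOT s) AND (t OR NOT p OR r OR s) AND (t OR NOT p OR NOT r OR s) AND (NOT t OR p OR r OR NOT s) AND (NOT t OR p OR NOT r OR NOT s) AND (NOT t OR NOT p OR r OR NOT s) AND (NOT t OR NOT p OR NOT r OR s)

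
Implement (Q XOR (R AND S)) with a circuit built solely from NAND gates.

((Q NAND (Q NAND ((R NAND S) NAND (R NAND S)))) NAND (((R NAND S) NAND (R NAND S)) NAND (Q NAND ((R NAND S) NAND (R NAND S)))))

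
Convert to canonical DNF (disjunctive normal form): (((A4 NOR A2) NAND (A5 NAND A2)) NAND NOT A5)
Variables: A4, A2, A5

(NOT A4 AND NOT A2 AND NOT A5) OR (NOT A4 AND NOT A2 AND A5) OR (NOT A4 AND A2 AND A5) OR (A4 AND NOT A2 AND A5) OR (A4 AND A2 AND A5)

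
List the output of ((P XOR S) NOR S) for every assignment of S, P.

S | P | Output
--------------
0 | 0 | 1
0 | 1 | 0
1 | 0 | 0
1 | 1 | 0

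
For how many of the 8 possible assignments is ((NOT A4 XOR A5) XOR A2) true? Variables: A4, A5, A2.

Satisfying assignments: (0,0,0), (0,1,1), (1,0,1), (1,1,0)
Count: 4 out of 8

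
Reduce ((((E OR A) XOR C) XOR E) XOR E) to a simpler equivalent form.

By XOR self-cancellation ((E XOR v) XOR v = E):
= ((E OR A) XOR C)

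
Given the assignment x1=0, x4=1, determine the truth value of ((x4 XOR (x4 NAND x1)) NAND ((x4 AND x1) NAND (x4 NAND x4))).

Substituting: ((1 XOR (1 NAND 0)) NAND ((1 AND 0) NAND (1 NAND 1)))
= 1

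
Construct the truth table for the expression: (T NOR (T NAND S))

S | T | Output
--------------
0 | 0 | 0
0 | 1 | 0
1 | 0 | 0
1 | 1 | 0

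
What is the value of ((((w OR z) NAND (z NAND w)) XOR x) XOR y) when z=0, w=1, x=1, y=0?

Substituting: ((((1 OR 0) NAND (0 NAND 1)) XOR 1) XOR 0)
= 1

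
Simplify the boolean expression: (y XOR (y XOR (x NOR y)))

By XOR self-cancellation ((E XOR v) XOR v = E):
= (x NOR y)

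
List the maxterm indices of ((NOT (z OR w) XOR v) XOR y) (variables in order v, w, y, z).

ΠM(1, 2, 4, 5, 8, 11, 14, 15) = (v OR w OR y OR NOT z) AND (v OR w OR NOT y OR z) AND (v OR NOT w OR y OR z) AND (v OR NOT w OR y OR NOT z) AND (NOT v OR w OR y OR z) AND (NOT v OR w OR NOT y OR NOT z) AND (NOT v OR NOT w OR NOT y OR z) AND (NOT v OR NOT w OR NOT y OR NOT z)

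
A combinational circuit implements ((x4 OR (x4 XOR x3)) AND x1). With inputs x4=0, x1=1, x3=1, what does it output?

Substituting: ((0 OR (0 XOR 1)) AND 1)
= 1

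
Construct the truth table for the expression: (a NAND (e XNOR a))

e | a | Output
--------------
0 | 0 | 1
0 | 1 | 1
1 | 0 | 1
1 | 1 | 0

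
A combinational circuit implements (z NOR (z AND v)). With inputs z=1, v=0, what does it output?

Substituting: (1 NOR (1 AND 0))
= 0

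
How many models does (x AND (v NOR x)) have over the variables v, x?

No assignment satisfies the expression.
Count: 0 out of 4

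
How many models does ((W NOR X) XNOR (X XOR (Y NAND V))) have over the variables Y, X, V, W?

Satisfying assignments: (0,0,0,0), (0,0,1,0), (0,1,0,0), (0,1,0,1), (0,1,1,0), (0,1,1,1), (1,0,0,0), (1,0,1,1), (1,1,0,0), (1,1,0,1)
Count: 10 out of 16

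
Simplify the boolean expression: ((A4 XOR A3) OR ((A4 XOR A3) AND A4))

By absorption (E OR (E AND v) = E):
= (A4 XOR A3)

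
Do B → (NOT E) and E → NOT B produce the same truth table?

Yes, Contrapositive is always equivalent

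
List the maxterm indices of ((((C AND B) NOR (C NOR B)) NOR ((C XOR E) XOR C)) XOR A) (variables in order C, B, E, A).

ΠM(1, 2, 4, 6, 8, 10, 13, 14) = (C OR B OR E OR NOT A) AND (C OR B OR NOT E OR A) AND (C OR NOT B OR E OR A) AND (C OR NOT B OR NOT E OR A) AND (NOT C OR B OR E OR A) AND (NOT C OR B OR NOT E OR A) AND (NOT C OR NOT B OR E OR NOT A) AND (NOT C OR NOT B OR NOT E OR A)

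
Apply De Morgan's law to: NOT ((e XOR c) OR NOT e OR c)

NOT (e XOR c) AND e AND NOT c
De Morgan's: NOT(OR of terms) = AND of negations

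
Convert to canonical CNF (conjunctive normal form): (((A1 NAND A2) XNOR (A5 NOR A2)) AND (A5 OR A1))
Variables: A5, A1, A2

(A5 OR A1 OR A2) AND (A5 OR A1 OR NOT A2) AND (NOT A5 OR A1 OR A2) AND (NOT A5 OR A1 OR NOT A2) AND (NOT A5 OR NOT A1 OR A2)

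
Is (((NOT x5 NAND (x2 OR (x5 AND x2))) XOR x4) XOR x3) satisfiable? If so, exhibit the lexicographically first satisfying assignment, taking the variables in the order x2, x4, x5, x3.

x2=0, x4=0, x5=0, x3=0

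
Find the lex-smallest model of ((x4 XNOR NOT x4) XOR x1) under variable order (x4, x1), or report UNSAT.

x4=0, x1=1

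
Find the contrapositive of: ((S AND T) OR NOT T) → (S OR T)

Contrapositive: NOT (S OR T) → NOT ((S AND T) OR NOT T)
Note: A statement and its contrapositive are logically equivalent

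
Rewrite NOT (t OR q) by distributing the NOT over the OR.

NOT t AND NOT q
De Morgan's: NOT(OR of terms) = AND of negations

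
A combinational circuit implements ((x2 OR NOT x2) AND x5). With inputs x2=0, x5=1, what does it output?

Substituting: ((0 OR NOT 0) AND 1)
= 1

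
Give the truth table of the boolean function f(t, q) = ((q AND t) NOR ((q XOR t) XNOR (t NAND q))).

t | q | Output
--------------
0 | 0 | 1
0 | 1 | 0
1 | 0 | 0
1 | 1 | 0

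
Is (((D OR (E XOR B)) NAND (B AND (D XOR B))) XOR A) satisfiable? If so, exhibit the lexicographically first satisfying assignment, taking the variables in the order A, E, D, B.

A=0, E=0, D=0, B=0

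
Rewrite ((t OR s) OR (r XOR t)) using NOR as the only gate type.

((((t NOR s) NOR (t NOR s)) NOR ((((r NOR t) NOR (r NOR t)) NOR ((r NOR t) NOR (r NOR t))) NOR ((((r NOR r) NOR (t NOR t)) NOR ((r NOR r) NOR (t NOR t))) NOR (((r NOR r) NOR (t NOR t)) NOR ((r NOR r) NOR (t NOR t)))))) NOR (((t NOR s) NOR (t NOR s)) NOR ((((r NOR t) NOR (r NOR t)) NOR ((r NOR t) NOR (r NOR t))) NOR ((((r NOR r) NOR (t NOR t)) NOR ((r NOR r) NOR (t NOR t))) NOR (((r NOR r) NOR (t NOR t)) NOR ((r NOR r) NOR (t NOR t)))))))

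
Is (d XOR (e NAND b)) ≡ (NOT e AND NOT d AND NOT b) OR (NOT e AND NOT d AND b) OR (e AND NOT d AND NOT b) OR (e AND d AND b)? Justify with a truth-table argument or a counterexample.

Yes, they are equivalent — the two output columns agree on all 8 assignments:
e | d | b | Expression 1 | Expression 2
---------------------------------------
0 | 0 | 0 | 1 | 1
0 | 0 | 1 | 1 | 1
0 | 1 | 0 | 0 | 0
0 | 1 | 1 | 0 | 0
1 | 0 | 0 | 1 | 1
1 | 0 | 1 | 0 | 0
1 | 1 | 0 | 0 | 0
1 | 1 | 1 | 1 | 1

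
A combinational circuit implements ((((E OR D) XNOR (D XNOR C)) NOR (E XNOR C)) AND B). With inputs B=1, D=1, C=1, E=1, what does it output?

Substituting: ((((1 OR 1) XNOR (1 XNOR 1)) NOR (1 XNOR 1)) AND 1)
= 0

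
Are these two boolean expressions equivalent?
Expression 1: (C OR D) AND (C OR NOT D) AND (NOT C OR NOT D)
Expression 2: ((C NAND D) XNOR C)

Yes, they are equivalent — the two output columns agree on all 4 assignments:
C | D | Expression 1 | Expression 2
-----------------------------------
0 | 0 | 0 | 0
0 | 1 | 0 | 0
1 | 0 | 1 | 1
1 | 1 | 0 | 0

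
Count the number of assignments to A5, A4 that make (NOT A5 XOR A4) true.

Satisfying assignments: (0,0), (1,1)
Count: 2 out of 4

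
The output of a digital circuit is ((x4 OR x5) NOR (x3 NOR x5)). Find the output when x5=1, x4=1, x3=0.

Substituting: ((1 OR 1) NOR (0 NOR 1))
= 0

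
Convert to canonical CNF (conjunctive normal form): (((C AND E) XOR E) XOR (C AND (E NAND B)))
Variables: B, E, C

(B OR E OR C) AND (NOT B OR E OR C) AND (NOT B OR NOT E OR NOT C)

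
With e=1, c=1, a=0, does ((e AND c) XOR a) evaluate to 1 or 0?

Substituting: ((1 AND 1) XOR 0)
= 1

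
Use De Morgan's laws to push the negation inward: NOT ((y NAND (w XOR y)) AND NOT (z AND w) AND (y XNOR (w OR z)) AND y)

NOT (y NAND (w XOR y)) OR (z AND w) OR NOT (y XNOR (w OR z)) OR NOT y
De Morgan's: NOT(AND of terms) = OR of negations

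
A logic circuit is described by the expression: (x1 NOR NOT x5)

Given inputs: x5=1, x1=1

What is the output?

Substituting: (1 NOR NOT 1)
= 0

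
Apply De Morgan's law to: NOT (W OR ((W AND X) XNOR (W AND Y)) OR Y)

NOT W AND NOT ((W AND X) XNOR (W AND Y)) AND NOT Y
De Morgan's: NOT(OR of terms) = AND of negations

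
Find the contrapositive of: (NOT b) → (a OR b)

Contrapositive: NOT (a OR b) → b
Note: A statement and its contrapositive are logically equivalent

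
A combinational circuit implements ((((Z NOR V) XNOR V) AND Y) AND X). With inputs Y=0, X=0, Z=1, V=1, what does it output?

Substituting: ((((1 NOR 1) XNOR 1) AND 0) AND 0)
= 0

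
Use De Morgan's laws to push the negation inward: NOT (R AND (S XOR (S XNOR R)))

NOT R OR NOT (S XOR (S XNOR R))
De Morgan's: NOT(AND of terms) = OR of negations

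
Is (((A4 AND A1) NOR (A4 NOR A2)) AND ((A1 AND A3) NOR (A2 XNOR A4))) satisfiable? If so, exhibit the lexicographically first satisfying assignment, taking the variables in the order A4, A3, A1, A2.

A4=0, A3=0, A1=0, A2=1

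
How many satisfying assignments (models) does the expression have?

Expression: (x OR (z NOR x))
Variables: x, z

Satisfying assignments: (0,0), (1,0), (1,1)
Count: 3 out of 4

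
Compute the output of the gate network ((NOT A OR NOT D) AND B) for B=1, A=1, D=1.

Substituting: ((NOT 1 OR NOT 1) AND 1)
= 0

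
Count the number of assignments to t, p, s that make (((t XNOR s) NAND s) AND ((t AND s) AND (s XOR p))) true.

No assignment satisfies the expression.
Count: 0 out of 8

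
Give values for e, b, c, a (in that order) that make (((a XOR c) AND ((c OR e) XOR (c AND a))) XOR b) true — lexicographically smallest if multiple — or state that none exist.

e=0, b=0, c=1, a=0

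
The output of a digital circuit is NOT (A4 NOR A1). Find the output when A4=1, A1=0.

Substituting: NOT (1 NOR 0)
= 1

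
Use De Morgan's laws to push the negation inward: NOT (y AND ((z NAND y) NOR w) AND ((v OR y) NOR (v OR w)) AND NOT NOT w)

NOT y OR NOT ((z NAND y) NOR w) OR NOT ((v OR y) NOR (v OR w)) OR NOT w
De Morgan's: NOT(AND of terms) = OR of negations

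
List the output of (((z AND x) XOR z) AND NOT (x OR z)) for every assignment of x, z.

x | z | Output
--------------
0 | 0 | 0
0 | 1 | 0
1 | 0 | 0
1 | 1 | 0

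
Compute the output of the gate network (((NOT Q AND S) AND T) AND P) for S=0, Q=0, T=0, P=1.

Substituting: (((NOT 0 AND 0) AND 0) AND 1)
= 0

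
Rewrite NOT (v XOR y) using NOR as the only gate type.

(((((v NOR y) NOR (v NOR y)) NOR ((v NOR y) NOR (v NOR y))) NOR ((((v NOR v) NOR (y NOR y)) NOR ((v NOR v) NOR (y NOR y))) NOR (((v NOR v) NOR (y NOR y)) NOR ((v NOR v) NOR (y NOR y))))) NOR ((((v NOR y) NOR (v NOR y)) NOR ((v NOR y) NOR (v NOR y))) NOR ((((v NOR v) NOR (y NOR y)) NOR ((v NOR v) NOR (y NOR y))) NOR (((v NOR v) NOR (y NOR y)) NOR ((v NOR v) NOR (y NOR y))))))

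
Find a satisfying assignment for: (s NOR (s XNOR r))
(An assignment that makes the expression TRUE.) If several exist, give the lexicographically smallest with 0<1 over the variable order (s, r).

s=0, r=1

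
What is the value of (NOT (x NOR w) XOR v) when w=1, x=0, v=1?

Substituting: (NOT (0 NOR 1) XOR 1)
= 0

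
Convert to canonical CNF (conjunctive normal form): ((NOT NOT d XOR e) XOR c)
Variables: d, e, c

(d OR e OR c) AND (d OR NOT e OR NOT c) AND (NOT d OR e OR NOT c) AND (NOT d OR NOT e OR c)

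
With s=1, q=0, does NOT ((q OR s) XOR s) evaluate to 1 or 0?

Substituting: NOT ((0 OR 1) XOR 1)
= 1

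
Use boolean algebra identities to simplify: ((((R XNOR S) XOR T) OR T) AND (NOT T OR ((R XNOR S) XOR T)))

By distribution ((E OR v) AND (E OR NOT v) = E):
= ((R XNOR S) XOR T)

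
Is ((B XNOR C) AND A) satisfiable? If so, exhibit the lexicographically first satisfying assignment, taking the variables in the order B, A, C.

B=0, A=1, C=0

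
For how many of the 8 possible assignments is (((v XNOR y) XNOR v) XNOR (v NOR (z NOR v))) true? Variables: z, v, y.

Satisfying assignments: (0,0,0), (0,1,0), (1,0,1), (1,1,0)
Count: 4 out of 8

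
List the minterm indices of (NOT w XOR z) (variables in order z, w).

Σm(0, 3) = (NOT z AND NOT w) OR (z AND w)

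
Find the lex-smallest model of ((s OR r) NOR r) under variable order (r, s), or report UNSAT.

r=0, s=0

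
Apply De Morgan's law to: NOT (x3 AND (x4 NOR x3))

NOT x3 OR NOT (x4 NOR x3)
De Morgan's: NOT(AND of terms) = OR of negations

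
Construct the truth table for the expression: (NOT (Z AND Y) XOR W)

W | Y | Z | Output
------------------
0 | 0 | 0 | 1
0 | 0 | 1 | 1
0 | 1 | 0 | 1
0 | 1 | 1 | 0
1 | 0 | 0 | 0
1 | 0 | 1 | 0
1 | 1 | 0 | 0
1 | 1 | 1 | 1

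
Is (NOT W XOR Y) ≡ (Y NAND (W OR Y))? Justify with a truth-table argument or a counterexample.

No. Counterexample: with W=1, Y=0, Expression 1 = 0 but Expression 2 = 1.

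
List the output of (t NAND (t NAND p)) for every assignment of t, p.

t | p | Output
--------------
0 | 0 | 1
0 | 1 | 1
1 | 0 | 0
1 | 1 | 1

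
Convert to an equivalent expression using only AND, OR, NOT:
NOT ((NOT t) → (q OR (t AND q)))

(NOT t) AND NOT (q OR (t AND q))
(Negated implication: NOT(A → B) = A AND NOT B)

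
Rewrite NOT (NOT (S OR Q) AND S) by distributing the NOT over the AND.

(S OR Q) OR NOT S
De Morgan's: NOT(AND of terms) = OR of negations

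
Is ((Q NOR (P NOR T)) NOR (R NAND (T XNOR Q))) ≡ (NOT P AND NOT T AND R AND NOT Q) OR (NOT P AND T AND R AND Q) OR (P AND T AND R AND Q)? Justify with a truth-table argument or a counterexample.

Yes, they are equivalent — the two output columns agree on all 16 assignments:
P | T | R | Q | Expression 1 | Expression 2
-------------------------------------------
0 | 0 | 0 | 0 | 0 | 0
0 | 0 | 0 | 1 | 0 | 0
0 | 0 | 1 | 0 | 1 | 1
0 | 0 | 1 | 1 | 0 | 0
0 | 1 | 0 | 0 | 0 | 0
0 | 1 | 0 | 1 | 0 | 0
0 | 1 | 1 | 0 | 0 | 0
0 | 1 | 1 | 1 | 1 | 1
1 | 0 | 0 | 0 | 0 | 0
1 | 0 | 0 | 1 | 0 | 0
1 | 0 | 1 | 0 | 0 | 0
1 | 0 | 1 | 1 | 0 | 0
1 | 1 | 0 | 0 | 0 | 0
1 | 1 | 0 | 1 | 0 | 0
1 | 1 | 1 | 0 | 0 | 0
1 | 1 | 1 | 1 | 1 | 1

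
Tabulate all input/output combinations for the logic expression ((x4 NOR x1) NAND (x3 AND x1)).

x4 | x1 | x3 | Output
---------------------
0 | 0 | 0 | 1
0 | 0 | 1 | 1
0 | 1 | 0 | 1
0 | 1 | 1 | 1
1 | 0 | 0 | 1
1 | 0 | 1 | 1
1 | 1 | 0 | 1
1 | 1 | 1 | 1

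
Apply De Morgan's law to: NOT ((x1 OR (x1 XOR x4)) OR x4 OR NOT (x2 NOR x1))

NOT (x1 OR (x1 XOR x4)) AND NOT x4 AND (x2 NOR x1)
De Morgan's: NOT(OR of terms) = AND of negations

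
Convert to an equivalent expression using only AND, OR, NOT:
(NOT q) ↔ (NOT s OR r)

((NOT q) AND (NOT s OR r)) OR (q AND NOT (NOT s OR r))
(Biconditional = both true or both false)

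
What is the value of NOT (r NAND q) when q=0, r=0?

Substituting: NOT (0 NAND 0)
= 0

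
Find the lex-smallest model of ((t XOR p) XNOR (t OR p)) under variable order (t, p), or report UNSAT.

t=0, p=0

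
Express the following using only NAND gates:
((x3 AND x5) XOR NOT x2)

((((x3 NAND x5) NAND (x3 NAND x5)) NAND (((x3 NAND x5) NAND (x3 NAND x5)) NAND (x2 NAND x2))) NAND ((x2 NAND x2) NAND (((x3 NAND x5) NAND (x3 NAND x5)) NAND (x2 NAND x2))))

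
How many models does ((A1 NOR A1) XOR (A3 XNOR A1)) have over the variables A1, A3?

Satisfying assignments: (0,1), (1,1)
Count: 2 out of 4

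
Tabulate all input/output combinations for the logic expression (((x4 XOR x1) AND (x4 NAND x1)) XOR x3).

x4 | x1 | x3 | Output
---------------------
0 | 0 | 0 | 0
0 | 0 | 1 | 1
0 | 1 | 0 | 1
0 | 1 | 1 | 0
1 | 0 | 0 | 1
1 | 0 | 1 | 0
1 | 1 | 0 | 0
1 | 1 | 1 | 1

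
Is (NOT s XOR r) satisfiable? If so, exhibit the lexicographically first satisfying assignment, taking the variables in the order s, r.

s=0, r=0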